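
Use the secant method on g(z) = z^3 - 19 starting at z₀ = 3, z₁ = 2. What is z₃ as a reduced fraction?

g(3) = 8, g(2) = -11. z₂ = 2 - (-11)·(2 - 3)/((-11) - 8) = 49/19.
g(2) = -11, g(49/19) = -12672/6859. z₃ = (49/19) - (-12672/6859)·((49/19) - 2)/((-12672/6859) - (-11)) = 15385/5707.

15385/5707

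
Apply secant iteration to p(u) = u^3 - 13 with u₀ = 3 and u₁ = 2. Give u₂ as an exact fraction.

43/19

p(3) = 14, p(2) = -5. u₂ = 2 - (-5)·(2 - 3)/((-5) - 14) = 43/19.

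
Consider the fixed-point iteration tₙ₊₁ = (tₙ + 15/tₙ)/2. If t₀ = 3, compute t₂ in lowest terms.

31/8

t₁ = (3 + 15/3)/2 = 4.
t₂ = (4 + 15/4)/2 = 31/8.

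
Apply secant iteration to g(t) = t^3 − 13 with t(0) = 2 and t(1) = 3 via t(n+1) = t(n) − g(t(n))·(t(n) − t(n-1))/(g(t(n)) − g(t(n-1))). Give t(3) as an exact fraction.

g(2) = −5, g(3) = 14. t(2) = 3 − 14·(3 − 2)/(14 − (−5)) = 43/19.
g(3) = 14, g(43/19) = −9660/6859. t(3) = (43/19) − (−9660/6859)·((43/19) − 3)/((−9660/6859) − 14) = 17593/7549.

17593/7549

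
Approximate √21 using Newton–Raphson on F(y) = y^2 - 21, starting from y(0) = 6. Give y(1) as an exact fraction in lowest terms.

F'(y) = 2y.
F(6) = 15, F'(6) = 12, so y(1) = 6 - 15/12 = 19/4.

19/4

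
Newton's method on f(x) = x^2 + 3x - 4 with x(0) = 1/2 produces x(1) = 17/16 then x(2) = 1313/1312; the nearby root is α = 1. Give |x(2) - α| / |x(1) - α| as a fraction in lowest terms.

1/82

x(1) - α = 17/16 - 1 = 1/16, so |x(1) - α| = 1/16.
x(2) - α = 1313/1312 - 1 = 1/1312, so |x(2) - α| = 1/1312.
Ratio = (1/1312) / (1/16) = 1/82.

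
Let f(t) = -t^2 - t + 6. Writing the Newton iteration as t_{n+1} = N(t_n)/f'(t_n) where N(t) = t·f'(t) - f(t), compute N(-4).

f'(t) = -2t - 1.
N(t) = t·f'(t) - f(t) = t·(-2t - 1) - (-t^2 - t + 6) = -t^2 - 6.
N(-4) = -22.

-22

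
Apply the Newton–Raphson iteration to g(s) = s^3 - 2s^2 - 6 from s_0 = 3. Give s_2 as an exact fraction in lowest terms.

2139/770

g'(s) = 3s^2 - 4s.
g(3) = 3, g'(3) = 15, so s_1 = 3 - 3/15 = 14/5.
g(14/5) = 34/125, g'(14/5) = 308/25, so s_2 = (14/5) - (34/125)/(308/25) = 2139/770.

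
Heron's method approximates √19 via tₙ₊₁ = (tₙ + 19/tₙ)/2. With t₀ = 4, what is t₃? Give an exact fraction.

11916881/2733920

t₁ = (4 + 19/4)/2 = 35/8.
t₂ = (35/8 + 19/(35/8))/2 = 2441/560.
t₃ = (2441/560 + 19/(2441/560))/2 = 11916881/2733920.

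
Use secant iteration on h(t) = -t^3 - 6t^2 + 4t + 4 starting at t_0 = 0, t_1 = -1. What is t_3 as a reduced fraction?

-488/893

h(0) = 4, h(-1) = -5. t_2 = (-1) - (-5)·((-1) - 0)/((-5) - 4) = -4/9.
h(-1) = -5, h(-4/9) = 820/729. t_3 = (-4/9) - (820/729)·((-4/9) - (-1))/((820/729) - (-5)) = -488/893.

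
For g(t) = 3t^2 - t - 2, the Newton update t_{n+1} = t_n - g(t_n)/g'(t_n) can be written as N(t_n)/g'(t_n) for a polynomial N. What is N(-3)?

g'(t) = 6t - 1.
N(t) = t·g'(t) - g(t) = t·(6t - 1) - (3t^2 - t - 2) = 3t^2 + 2.
N(-3) = 29.

29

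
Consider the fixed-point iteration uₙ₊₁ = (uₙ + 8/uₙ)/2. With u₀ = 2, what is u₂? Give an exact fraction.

17/6

u₁ = (2 + 8/2)/2 = 3.
u₂ = (3 + 8/3)/2 = 17/6.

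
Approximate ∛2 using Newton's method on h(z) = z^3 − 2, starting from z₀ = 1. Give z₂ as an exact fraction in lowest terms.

91/72

h'(z) = 3z^2.
h(1) = −1, h'(1) = 3, so z₁ = 1 − (−1)/3 = 4/3.
h(4/3) = 10/27, h'(4/3) = 16/3, so z₂ = (4/3) − (10/27)/(16/3) = 91/72.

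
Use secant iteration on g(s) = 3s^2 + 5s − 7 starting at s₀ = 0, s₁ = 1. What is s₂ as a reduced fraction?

g(0) = −7, g(1) = 1. s₂ = 1 − 1·(1 − 0)/(1 − (−7)) = 7/8.

7/8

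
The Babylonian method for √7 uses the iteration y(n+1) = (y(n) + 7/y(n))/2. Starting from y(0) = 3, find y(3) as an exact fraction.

32257/12192

y(1) = (3 + 7/3)/2 = 8/3.
y(2) = (8/3 + 7/(8/3))/2 = 127/48.
y(3) = (127/48 + 7/(127/48))/2 = 32257/12192.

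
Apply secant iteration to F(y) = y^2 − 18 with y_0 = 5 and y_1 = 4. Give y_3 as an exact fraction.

F(5) = 7, F(4) = −2. y_2 = 4 − (−2)·(4 − 5)/((−2) − 7) = 38/9.
F(4) = −2, F(38/9) = −14/81. y_3 = (38/9) − (−14/81)·((38/9) − 4)/((−14/81) − (−2)) = 157/37.

157/37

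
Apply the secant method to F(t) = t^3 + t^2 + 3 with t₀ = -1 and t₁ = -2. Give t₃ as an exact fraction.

F(-1) = 3, F(-2) = -1. t₂ = (-2) - (-1)·((-2) - (-1))/((-1) - 3) = -7/4.
F(-2) = -1, F(-7/4) = 45/64. t₃ = (-7/4) - (45/64)·((-7/4) - (-2))/((45/64) - (-1)) = -202/109.

-202/109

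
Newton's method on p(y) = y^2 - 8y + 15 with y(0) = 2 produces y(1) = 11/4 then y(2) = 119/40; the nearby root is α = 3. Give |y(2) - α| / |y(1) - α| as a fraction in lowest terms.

1/10

y(1) - α = 11/4 - 3 = -1/4, so |y(1) - α| = 1/4.
y(2) - α = 119/40 - 3 = -1/40, so |y(2) - α| = 1/40.
Ratio = (1/40) / (1/4) = 1/10.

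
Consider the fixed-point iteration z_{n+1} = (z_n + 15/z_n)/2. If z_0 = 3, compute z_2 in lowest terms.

31/8

z_1 = (3 + 15/3)/2 = 4.
z_2 = (4 + 15/4)/2 = 31/8.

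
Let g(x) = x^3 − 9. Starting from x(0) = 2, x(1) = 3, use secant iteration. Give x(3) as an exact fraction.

g(2) = −1, g(3) = 18. x(2) = 3 − 18·(3 − 2)/(18 − (−1)) = 39/19.
g(3) = 18, g(39/19) = −2412/6859. x(3) = (39/19) − (−2412/6859)·((39/19) − 3)/((−2412/6859) − 18) = 1609/777.

1609/777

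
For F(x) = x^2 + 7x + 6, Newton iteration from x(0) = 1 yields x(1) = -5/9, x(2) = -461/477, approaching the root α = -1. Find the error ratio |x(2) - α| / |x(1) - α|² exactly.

x(1) - α = -5/9 - (-1) = -5/9 + 1 = 4/9, so |x(1) - α| = 4/9.
x(2) - α = -461/477 - (-1) = -461/477 + 1 = 16/477, so |x(2) - α| = 16/477.
|x(1) - α|² = 16/81.
Ratio = (16/477) / (16/81) = 9/53.

9/53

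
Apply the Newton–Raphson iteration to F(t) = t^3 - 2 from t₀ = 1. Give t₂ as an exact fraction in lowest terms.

91/72

F'(t) = 3t^2.
F(1) = -1, F'(1) = 3, so t₁ = 1 - (-1)/3 = 4/3.
F(4/3) = 10/27, F'(4/3) = 16/3, so t₂ = (4/3) - (10/27)/(16/3) = 91/72.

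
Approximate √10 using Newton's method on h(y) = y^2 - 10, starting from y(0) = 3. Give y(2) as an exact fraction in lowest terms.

h'(y) = 2y.
h(3) = -1, h'(3) = 6, so y(1) = 3 - (-1)/6 = 19/6.
h(19/6) = 1/36, h'(19/6) = 19/3, so y(2) = (19/6) - (1/36)/(19/3) = 721/228.

721/228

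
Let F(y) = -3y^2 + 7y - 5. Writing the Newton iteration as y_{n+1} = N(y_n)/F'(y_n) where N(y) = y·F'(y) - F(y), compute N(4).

-43

F'(y) = -6y + 7.
N(y) = y·F'(y) - F(y) = y·(-6y + 7) - (-3y^2 + 7y - 5) = -3y^2 + 5.
N(4) = -43.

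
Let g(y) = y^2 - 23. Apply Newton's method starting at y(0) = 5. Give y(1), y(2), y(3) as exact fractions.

g'(y) = 2y.
g(5) = 2, g'(5) = 10, so y(1) = 5 - 2/10 = 24/5.
g(24/5) = 1/25, g'(24/5) = 48/5, so y(2) = (24/5) - (1/25)/(48/5) = 1151/240.
g(1151/240) = 1/57600, g'(1151/240) = 1151/120, so y(3) = (1151/240) - (1/57600)/(1151/120) = 2649601/552480.

y(1) = 24/5, y(2) = 1151/240, y(3) = 2649601/552480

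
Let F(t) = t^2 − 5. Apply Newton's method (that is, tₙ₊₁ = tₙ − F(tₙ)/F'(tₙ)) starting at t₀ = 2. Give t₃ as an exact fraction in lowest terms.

F'(t) = 2t.
F(2) = −1, F'(2) = 4, so t₁ = 2 − (−1)/4 = 9/4.
F(9/4) = 1/16, F'(9/4) = 9/2, so t₂ = (9/4) − (1/16)/(9/2) = 161/72.
F(161/72) = 1/5184, F'(161/72) = 161/36, so t₃ = (161/72) − (1/5184)/(161/36) = 51841/23184.

51841/23184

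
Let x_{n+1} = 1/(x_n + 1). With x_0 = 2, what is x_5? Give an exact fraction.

x_1 = 1/(2 + 1) = 1/3.
x_2 = 1/(1/3 + 1) = 3/4.
x_3 = 1/(3/4 + 1) = 4/7.
x_4 = 1/(4/7 + 1) = 7/11.
x_5 = 1/(7/11 + 1) = 11/18.

11/18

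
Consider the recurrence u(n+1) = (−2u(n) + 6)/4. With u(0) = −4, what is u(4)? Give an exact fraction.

u(1) = (−2·(−4) + 6)/4 = 7/2.
u(2) = (−2·(7/2) + 6)/4 = −1/4.
u(3) = (−2·(−1/4) + 6)/4 = 13/8.
u(4) = (−2·(13/8) + 6)/4 = 11/16.

11/16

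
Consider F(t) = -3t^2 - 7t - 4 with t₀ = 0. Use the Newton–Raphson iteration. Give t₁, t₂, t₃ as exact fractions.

F'(t) = -6t - 7.
F(0) = -4, F'(0) = -7, so t₁ = 0 - (-4)/(-7) = -4/7.
F(-4/7) = -48/49, F'(-4/7) = -25/7, so t₂ = (-4/7) - (-48/49)/(-25/7) = -148/175.
F(-148/175) = -6912/30625, F'(-148/175) = -337/175, so t₃ = (-148/175) - (-6912/30625)/(-337/175) = -56788/58975.

t₁ = -4/7, t₂ = -148/175, t₃ = -56788/58975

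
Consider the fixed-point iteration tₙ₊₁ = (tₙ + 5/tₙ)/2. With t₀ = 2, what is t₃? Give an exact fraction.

t₁ = (2 + 5/2)/2 = 9/4.
t₂ = (9/4 + 5/(9/4))/2 = 161/72.
t₃ = (161/72 + 5/(161/72))/2 = 51841/23184.

51841/23184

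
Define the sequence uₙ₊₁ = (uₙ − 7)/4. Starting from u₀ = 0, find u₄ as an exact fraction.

u₁ = (0 − 7)/4 = −7/4.
u₂ = ((−7/4) − 7)/4 = −35/16.
u₃ = ((−35/16) − 7)/4 = −147/64.
u₄ = ((−147/64) − 7)/4 = −595/256.

−595/256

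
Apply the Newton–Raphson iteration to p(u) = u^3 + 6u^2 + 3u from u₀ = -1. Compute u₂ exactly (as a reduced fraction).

p'(u) = 3u^2 + 12u + 3.
p(-1) = 2, p'(-1) = -6, so u₁ = (-1) - 2/(-6) = -2/3.
p(-2/3) = 10/27, p'(-2/3) = -11/3, so u₂ = (-2/3) - (10/27)/(-11/3) = -56/99.

-56/99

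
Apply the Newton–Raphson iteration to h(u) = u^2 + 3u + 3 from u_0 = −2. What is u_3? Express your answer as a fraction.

h'(u) = 2u + 3.
h(−2) = 1, h'(−2) = −1, so u_1 = (−2) − 1/(−1) = −1.
h(−1) = 1, h'(−1) = 1, so u_2 = (−1) − 1/1 = −2.
h(−2) = 1, h'(−2) = −1, so u_3 = (−2) − 1/(−1) = −1.

−1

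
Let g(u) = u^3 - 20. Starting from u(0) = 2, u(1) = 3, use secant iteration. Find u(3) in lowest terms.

23270/8599

g(2) = -12, g(3) = 7. u(2) = 3 - 7·(3 - 2)/(7 - (-12)) = 50/19.
g(3) = 7, g(50/19) = -12180/6859. u(3) = (50/19) - (-12180/6859)·((50/19) - 3)/((-12180/6859) - 7) = 23270/8599.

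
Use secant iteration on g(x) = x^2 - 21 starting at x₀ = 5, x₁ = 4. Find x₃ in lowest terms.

g(5) = 4, g(4) = -5. x₂ = 4 - (-5)·(4 - 5)/((-5) - 4) = 41/9.
g(4) = -5, g(41/9) = -20/81. x₃ = (41/9) - (-20/81)·((41/9) - 4)/((-20/81) - (-5)) = 353/77.

353/77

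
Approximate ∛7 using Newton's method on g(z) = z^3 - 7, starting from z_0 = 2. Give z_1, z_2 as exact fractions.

z_1 = 23/12, z_2 = 18215/9522

g'(z) = 3z^2.
g(2) = 1, g'(2) = 12, so z_1 = 2 - 1/12 = 23/12.
g(23/12) = 71/1728, g'(23/12) = 529/48, so z_2 = (23/12) - (71/1728)/(529/48) = 18215/9522.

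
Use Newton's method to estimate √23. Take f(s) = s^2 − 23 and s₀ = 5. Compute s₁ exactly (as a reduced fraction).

24/5

f'(s) = 2s.
f(5) = 2, f'(5) = 10, so s₁ = 5 − 2/10 = 24/5.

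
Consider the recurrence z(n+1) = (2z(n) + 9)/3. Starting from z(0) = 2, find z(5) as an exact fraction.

z(1) = (2·2 + 9)/3 = 13/3.
z(2) = (2·(13/3) + 9)/3 = 53/9.
z(3) = (2·(53/9) + 9)/3 = 187/27.
z(4) = (2·(187/27) + 9)/3 = 617/81.
z(5) = (2·(617/81) + 9)/3 = 1963/243.

1963/243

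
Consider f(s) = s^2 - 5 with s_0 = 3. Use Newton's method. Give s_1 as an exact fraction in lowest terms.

f'(s) = 2s.
f(3) = 4, f'(3) = 6, so s_1 = 3 - 4/6 = 7/3.

7/3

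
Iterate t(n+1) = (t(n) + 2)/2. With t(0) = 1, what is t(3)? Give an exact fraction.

15/8

t(1) = (1 + 2)/2 = 3/2.
t(2) = ((3/2) + 2)/2 = 7/4.
t(3) = ((7/4) + 2)/2 = 15/8.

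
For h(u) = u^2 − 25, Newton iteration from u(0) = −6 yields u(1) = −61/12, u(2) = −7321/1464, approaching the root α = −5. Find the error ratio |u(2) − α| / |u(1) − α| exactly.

1/122

u(1) − α = −61/12 − (−5) = −61/12 + 5 = −1/12, so |u(1) − α| = 1/12.
u(2) − α = −7321/1464 − (−5) = −7321/1464 + 5 = −1/1464, so |u(2) − α| = 1/1464.
Ratio = (1/1464) / (1/12) = 1/122.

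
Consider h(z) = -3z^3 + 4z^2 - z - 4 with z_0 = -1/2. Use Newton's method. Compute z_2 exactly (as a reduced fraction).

h'(z) = -9z^2 + 8z - 1.
h(-1/2) = -17/8, h'(-1/2) = -29/4, so z_1 = (-1/2) - (-17/8)/(-29/4) = -23/29.
h(-23/29) = 19652/24389, h'(-23/29) = -10938/841, so z_2 = (-23/29) - (19652/24389)/(-10938/841) = -115961/158601.

-115961/158601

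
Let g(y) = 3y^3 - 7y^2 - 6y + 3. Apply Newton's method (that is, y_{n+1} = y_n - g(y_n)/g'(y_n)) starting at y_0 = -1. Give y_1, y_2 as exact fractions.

y_1 = -16/17, y_2 = -69779/74426

g'(y) = 9y^2 - 14y - 6.
g(-1) = -1, g'(-1) = 17, so y_1 = (-1) - (-1)/17 = -16/17.
g(-16/17) = -269/4913, g'(-16/17) = 4378/289, so y_2 = (-16/17) - (-269/4913)/(4378/289) = -69779/74426.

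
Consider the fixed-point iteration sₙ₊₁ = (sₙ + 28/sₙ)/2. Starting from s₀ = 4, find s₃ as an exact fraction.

s₁ = (4 + 28/4)/2 = 11/2.
s₂ = (11/2 + 28/(11/2))/2 = 233/44.
s₃ = (233/44 + 28/(233/44))/2 = 108497/20504.

108497/20504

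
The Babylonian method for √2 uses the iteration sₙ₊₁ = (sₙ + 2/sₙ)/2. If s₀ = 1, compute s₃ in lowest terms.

s₁ = (1 + 2/1)/2 = 3/2.
s₂ = (3/2 + 2/(3/2))/2 = 17/12.
s₃ = (17/12 + 2/(17/12))/2 = 577/408.

577/408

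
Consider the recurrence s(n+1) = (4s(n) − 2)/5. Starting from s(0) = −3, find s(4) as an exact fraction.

−1506/625

s(1) = (4·(−3) − 2)/5 = −14/5.
s(2) = (4·(−14/5) − 2)/5 = −66/25.
s(3) = (4·(−66/25) − 2)/5 = −314/125.
s(4) = (4·(−314/125) − 2)/5 = −1506/625.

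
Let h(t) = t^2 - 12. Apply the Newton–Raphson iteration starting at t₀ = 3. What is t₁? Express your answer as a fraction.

h'(t) = 2t.
h(3) = -3, h'(3) = 6, so t₁ = 3 - (-3)/6 = 7/2.

7/2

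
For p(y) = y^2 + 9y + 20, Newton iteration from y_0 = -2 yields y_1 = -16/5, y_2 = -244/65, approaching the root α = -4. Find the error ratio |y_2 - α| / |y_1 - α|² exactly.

y_1 - α = -16/5 - (-4) = -16/5 + 4 = 4/5, so |y_1 - α| = 4/5.
y_2 - α = -244/65 - (-4) = -244/65 + 4 = 16/65, so |y_2 - α| = 16/65.
|y_1 - α|² = 16/25.
Ratio = (16/65) / (16/25) = 5/13.

5/13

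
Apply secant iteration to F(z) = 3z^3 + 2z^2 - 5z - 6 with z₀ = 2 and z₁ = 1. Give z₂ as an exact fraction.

F(2) = 16, F(1) = -6. z₂ = 1 - (-6)·(1 - 2)/((-6) - 16) = 14/11.

14/11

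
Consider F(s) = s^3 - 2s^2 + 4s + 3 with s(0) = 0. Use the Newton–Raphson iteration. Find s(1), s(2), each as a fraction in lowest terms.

F'(s) = 3s^2 - 4s + 4.
F(0) = 3, F'(0) = 4, so s(1) = 0 - 3/4 = -3/4.
F(-3/4) = -99/64, F'(-3/4) = 139/16, so s(2) = (-3/4) - (-99/64)/(139/16) = -159/278.

s(1) = -3/4, s(2) = -159/278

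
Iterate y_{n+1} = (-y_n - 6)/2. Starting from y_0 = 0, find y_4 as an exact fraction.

-15/8

y_1 = (-0 - 6)/2 = -3.
y_2 = (-(-3) - 6)/2 = -3/2.
y_3 = (-(-3/2) - 6)/2 = -9/4.
y_4 = (-(-9/4) - 6)/2 = -15/8.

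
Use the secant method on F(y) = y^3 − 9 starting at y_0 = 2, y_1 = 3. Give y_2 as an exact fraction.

39/19

F(2) = −1, F(3) = 18. y_2 = 3 − 18·(3 − 2)/(18 − (−1)) = 39/19.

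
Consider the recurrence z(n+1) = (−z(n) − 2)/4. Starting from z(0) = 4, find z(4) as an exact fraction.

−49/128

z(1) = (−4 − 2)/4 = −3/2.
z(2) = (−(−3/2) − 2)/4 = −1/8.
z(3) = (−(−1/8) − 2)/4 = −15/32.
z(4) = (−(−15/32) − 2)/4 = −49/128.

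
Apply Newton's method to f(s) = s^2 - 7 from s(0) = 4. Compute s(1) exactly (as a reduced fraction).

23/8

f'(s) = 2s.
f(4) = 9, f'(4) = 8, so s(1) = 4 - 9/8 = 23/8.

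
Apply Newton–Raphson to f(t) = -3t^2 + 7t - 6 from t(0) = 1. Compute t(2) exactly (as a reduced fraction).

f'(t) = -6t + 7.
f(1) = -2, f'(1) = 1, so t(1) = 1 - (-2)/1 = 3.
f(3) = -12, f'(3) = -11, so t(2) = 3 - (-12)/(-11) = 21/11.

21/11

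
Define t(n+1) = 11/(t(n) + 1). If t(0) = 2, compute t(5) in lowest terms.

t(1) = 11/(2 + 1) = 11/3.
t(2) = 11/(11/3 + 1) = 33/14.
t(3) = 11/(33/14 + 1) = 154/47.
t(4) = 11/(154/47 + 1) = 517/201.
t(5) = 11/(517/201 + 1) = 2211/718.

2211/718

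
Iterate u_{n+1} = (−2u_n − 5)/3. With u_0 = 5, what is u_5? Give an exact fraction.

u_1 = (−2·5 − 5)/3 = −5.
u_2 = (−2·(−5) − 5)/3 = 5/3.
u_3 = (−2·(5/3) − 5)/3 = −25/9.
u_4 = (−2·(−25/9) − 5)/3 = 5/27.
u_5 = (−2·(5/27) − 5)/3 = −145/81.

−145/81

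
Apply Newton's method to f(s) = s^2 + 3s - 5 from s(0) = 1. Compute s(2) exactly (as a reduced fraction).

f'(s) = 2s + 3.
f(1) = -1, f'(1) = 5, so s(1) = 1 - (-1)/5 = 6/5.
f(6/5) = 1/25, f'(6/5) = 27/5, so s(2) = (6/5) - (1/25)/(27/5) = 161/135.

161/135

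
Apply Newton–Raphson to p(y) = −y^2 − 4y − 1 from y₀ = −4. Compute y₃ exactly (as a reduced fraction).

p'(y) = −2y − 4.
p(−4) = −1, p'(−4) = 4, so y₁ = (−4) − (−1)/4 = −15/4.
p(−15/4) = −1/16, p'(−15/4) = 7/2, so y₂ = (−15/4) − (−1/16)/(7/2) = −209/56.
p(−209/56) = −1/3136, p'(−209/56) = 97/28, so y₃ = (−209/56) − (−1/3136)/(97/28) = −40545/10864.

−40545/10864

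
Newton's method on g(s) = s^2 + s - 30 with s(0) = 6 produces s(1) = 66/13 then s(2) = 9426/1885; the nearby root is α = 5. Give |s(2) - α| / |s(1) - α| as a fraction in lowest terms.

1/145

s(1) - α = 66/13 - 5 = 1/13, so |s(1) - α| = 1/13.
s(2) - α = 9426/1885 - 5 = 1/1885, so |s(2) - α| = 1/1885.
Ratio = (1/1885) / (1/13) = 1/145.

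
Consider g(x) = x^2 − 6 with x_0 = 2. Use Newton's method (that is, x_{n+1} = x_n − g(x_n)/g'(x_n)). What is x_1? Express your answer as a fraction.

5/2

g'(x) = 2x.
g(2) = −2, g'(2) = 4, so x_1 = 2 − (−2)/4 = 5/2.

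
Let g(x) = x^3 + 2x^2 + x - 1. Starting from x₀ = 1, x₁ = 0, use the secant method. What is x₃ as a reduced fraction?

16/25

g(1) = 3, g(0) = -1. x₂ = 0 - (-1)·(0 - 1)/((-1) - 3) = 1/4.
g(0) = -1, g(1/4) = -39/64. x₃ = (1/4) - (-39/64)·((1/4) - 0)/((-39/64) - (-1)) = 16/25.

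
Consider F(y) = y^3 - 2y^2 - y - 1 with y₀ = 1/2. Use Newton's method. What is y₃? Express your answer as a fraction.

-113/189

F'(y) = 3y^2 - 4y - 1.
F(1/2) = -15/8, F'(1/2) = -9/4, so y₁ = (1/2) - (-15/8)/(-9/4) = -1/3.
F(-1/3) = -25/27, F'(-1/3) = 2/3, so y₂ = (-1/3) - (-25/27)/(2/3) = 19/18.
F(19/18) = -18125/5832, F'(19/18) = -203/108, so y₃ = (19/18) - (-18125/5832)/(-203/108) = -113/189.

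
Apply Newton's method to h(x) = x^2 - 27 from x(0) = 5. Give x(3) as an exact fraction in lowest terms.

3650401/702520

h'(x) = 2x.
h(5) = -2, h'(5) = 10, so x(1) = 5 - (-2)/10 = 26/5.
h(26/5) = 1/25, h'(26/5) = 52/5, so x(2) = (26/5) - (1/25)/(52/5) = 1351/260.
h(1351/260) = 1/67600, h'(1351/260) = 1351/130, so x(3) = (1351/260) - (1/67600)/(1351/130) = 3650401/702520.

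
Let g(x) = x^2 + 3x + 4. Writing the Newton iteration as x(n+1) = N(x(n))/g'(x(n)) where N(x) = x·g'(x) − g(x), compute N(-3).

g'(x) = 2x + 3.
N(x) = x·g'(x) − g(x) = x·(2x + 3) − (x^2 + 3x + 4) = x^2 − 4.
N(-3) = 5.

5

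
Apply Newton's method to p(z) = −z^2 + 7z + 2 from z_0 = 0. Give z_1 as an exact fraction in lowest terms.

−2/7

p'(z) = −2z + 7.
p(0) = 2, p'(0) = 7, so z_1 = 0 − 2/7 = −2/7.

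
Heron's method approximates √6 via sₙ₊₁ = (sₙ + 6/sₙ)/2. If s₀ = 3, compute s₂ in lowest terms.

49/20

s₁ = (3 + 6/3)/2 = 5/2.
s₂ = (5/2 + 6/(5/2))/2 = 49/20.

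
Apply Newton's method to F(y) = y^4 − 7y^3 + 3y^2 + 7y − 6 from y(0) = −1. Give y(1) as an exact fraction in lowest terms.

−13/12

F'(y) = 4y^3 − 21y^2 + 6y + 7.
F(−1) = −2, F'(−1) = −24, so y(1) = (−1) − (−2)/(−24) = −13/12.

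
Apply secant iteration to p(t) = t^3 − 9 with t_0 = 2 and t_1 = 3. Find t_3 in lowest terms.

p(2) = −1, p(3) = 18. t_2 = 3 − 18·(3 − 2)/(18 − (−1)) = 39/19.
p(3) = 18, p(39/19) = −2412/6859. t_3 = (39/19) − (−2412/6859)·((39/19) − 3)/((−2412/6859) − 18) = 1609/777.

1609/777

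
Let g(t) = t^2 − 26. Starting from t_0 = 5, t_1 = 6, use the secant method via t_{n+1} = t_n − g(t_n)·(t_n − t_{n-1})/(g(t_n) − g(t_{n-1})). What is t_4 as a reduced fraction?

34862/6837

g(5) = −1, g(6) = 10. t_2 = 6 − 10·(6 − 5)/(10 − (−1)) = 56/11.
g(6) = 10, g(56/11) = −10/121. t_3 = (56/11) − (−10/121)·((56/11) − 6)/((−10/121) − 10) = 311/61.
g(56/11) = −10/121, g(311/61) = −25/3721. t_4 = (311/61) − (−25/3721)·((311/61) − (56/11))/((−25/3721) − (−10/121)) = 34862/6837.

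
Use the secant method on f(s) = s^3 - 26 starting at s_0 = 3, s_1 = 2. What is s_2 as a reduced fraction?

f(3) = 1, f(2) = -18. s_2 = 2 - (-18)·(2 - 3)/((-18) - 1) = 56/19.

56/19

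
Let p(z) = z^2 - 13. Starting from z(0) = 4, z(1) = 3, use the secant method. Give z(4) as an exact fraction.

p(4) = 3, p(3) = -4. z(2) = 3 - (-4)·(3 - 4)/((-4) - 3) = 25/7.
p(3) = -4, p(25/7) = -12/49. z(3) = (25/7) - (-12/49)·((25/7) - 3)/((-12/49) - (-4)) = 83/23.
p(25/7) = -12/49, p(83/23) = 12/529. z(4) = (83/23) - (12/529)·((83/23) - (25/7))/((12/529) - (-12/49)) = 1042/289.

1042/289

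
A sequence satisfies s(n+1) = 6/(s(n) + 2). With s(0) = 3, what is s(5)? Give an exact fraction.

s(1) = 6/(3 + 2) = 6/5.
s(2) = 6/(6/5 + 2) = 15/8.
s(3) = 6/(15/8 + 2) = 48/31.
s(4) = 6/(48/31 + 2) = 93/55.
s(5) = 6/(93/55 + 2) = 330/203.

330/203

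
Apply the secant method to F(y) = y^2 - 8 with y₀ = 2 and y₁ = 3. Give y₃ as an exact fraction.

82/29

F(2) = -4, F(3) = 1. y₂ = 3 - 1·(3 - 2)/(1 - (-4)) = 14/5.
F(3) = 1, F(14/5) = -4/25. y₃ = (14/5) - (-4/25)·((14/5) - 3)/((-4/25) - 1) = 82/29.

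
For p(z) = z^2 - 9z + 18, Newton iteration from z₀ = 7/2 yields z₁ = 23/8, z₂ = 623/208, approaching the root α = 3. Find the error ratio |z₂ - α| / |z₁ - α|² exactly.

4/13

z₁ - α = 23/8 - 3 = -1/8, so |z₁ - α| = 1/8.
z₂ - α = 623/208 - 3 = -1/208, so |z₂ - α| = 1/208.
|z₁ - α|² = 1/64.
Ratio = (1/208) / (1/64) = 4/13.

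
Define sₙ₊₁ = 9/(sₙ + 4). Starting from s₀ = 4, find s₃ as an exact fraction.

369/236

s₁ = 9/(4 + 4) = 9/8.
s₂ = 9/(9/8 + 4) = 72/41.
s₃ = 9/(72/41 + 4) = 369/236.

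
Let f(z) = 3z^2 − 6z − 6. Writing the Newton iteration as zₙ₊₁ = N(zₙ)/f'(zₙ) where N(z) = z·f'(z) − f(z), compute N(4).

54

f'(z) = 6z − 6.
N(z) = z·f'(z) − f(z) = z·(6z − 6) − (3z^2 − 6z − 6) = 3z^2 + 6.
N(4) = 54.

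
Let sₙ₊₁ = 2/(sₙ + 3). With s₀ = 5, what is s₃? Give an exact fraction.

26/47

s₁ = 2/(5 + 3) = 1/4.
s₂ = 2/(1/4 + 3) = 8/13.
s₃ = 2/(8/13 + 3) = 26/47.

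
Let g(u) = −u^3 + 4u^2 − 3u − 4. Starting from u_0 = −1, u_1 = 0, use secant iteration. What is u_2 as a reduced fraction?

g(−1) = 4, g(0) = −4. u_2 = 0 − (−4)·(0 − (−1))/((−4) − 4) = −1/2.

−1/2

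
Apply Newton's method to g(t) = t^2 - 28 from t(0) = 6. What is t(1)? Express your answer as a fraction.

g'(t) = 2t.
g(6) = 8, g'(6) = 12, so t(1) = 6 - 8/12 = 16/3.

16/3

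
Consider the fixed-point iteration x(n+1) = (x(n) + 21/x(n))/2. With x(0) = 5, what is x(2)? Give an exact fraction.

527/115

x(1) = (5 + 21/5)/2 = 23/5.
x(2) = (23/5 + 21/(23/5))/2 = 527/115.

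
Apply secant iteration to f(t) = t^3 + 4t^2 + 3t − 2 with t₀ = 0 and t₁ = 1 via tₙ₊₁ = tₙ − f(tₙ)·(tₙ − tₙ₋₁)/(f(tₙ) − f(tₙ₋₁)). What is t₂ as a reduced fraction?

f(0) = −2, f(1) = 6. t₂ = 1 − 6·(1 − 0)/(6 − (−2)) = 1/4.

1/4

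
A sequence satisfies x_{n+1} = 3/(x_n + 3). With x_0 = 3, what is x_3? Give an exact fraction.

7/9

x_1 = 3/(3 + 3) = 1/2.
x_2 = 3/(1/2 + 3) = 6/7.
x_3 = 3/(6/7 + 3) = 7/9.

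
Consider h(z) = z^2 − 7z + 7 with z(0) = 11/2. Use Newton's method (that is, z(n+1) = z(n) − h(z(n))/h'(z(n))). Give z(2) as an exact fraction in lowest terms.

h'(z) = 2z − 7.
h(11/2) = −5/4, h'(11/2) = 4, so z(1) = (11/2) − (−5/4)/4 = 93/16.
h(93/16) = 25/256, h'(93/16) = 37/8, so z(2) = (93/16) − (25/256)/(37/8) = 6857/1184.

6857/1184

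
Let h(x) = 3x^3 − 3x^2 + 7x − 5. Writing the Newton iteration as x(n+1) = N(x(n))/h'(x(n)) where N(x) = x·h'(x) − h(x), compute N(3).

140

h'(x) = 9x^2 − 6x + 7.
N(x) = x·h'(x) − h(x) = x·(9x^2 − 6x + 7) − (3x^3 − 3x^2 + 7x − 5) = 6x^3 − 3x^2 + 5.
N(3) = 140.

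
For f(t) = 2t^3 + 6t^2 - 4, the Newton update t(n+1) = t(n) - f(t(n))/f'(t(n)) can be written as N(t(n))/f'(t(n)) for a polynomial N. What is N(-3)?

f'(t) = 6t^2 + 12t.
N(t) = t·f'(t) - f(t) = t·(6t^2 + 12t) - (2t^3 + 6t^2 - 4) = 4t^3 + 6t^2 + 4.
N(-3) = -50.

-50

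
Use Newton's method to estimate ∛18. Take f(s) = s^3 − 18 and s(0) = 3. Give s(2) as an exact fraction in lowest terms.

755/288

f'(s) = 3s^2.
f(3) = 9, f'(3) = 27, so s(1) = 3 − 9/27 = 8/3.
f(8/3) = 26/27, f'(8/3) = 64/3, so s(2) = (8/3) − (26/27)/(64/3) = 755/288.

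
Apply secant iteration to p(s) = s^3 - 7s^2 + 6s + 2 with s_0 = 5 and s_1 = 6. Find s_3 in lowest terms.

p(5) = -18, p(6) = 2. s_2 = 6 - 2·(6 - 5)/(2 - (-18)) = 59/10.
p(6) = 2, p(59/10) = -891/1000. s_3 = (59/10) - (-891/1000)·((59/10) - 6)/((-891/1000) - 2) = 17146/2891.

17146/2891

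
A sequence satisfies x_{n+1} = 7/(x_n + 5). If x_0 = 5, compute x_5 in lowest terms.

15218/13355

x_1 = 7/(5 + 5) = 7/10.
x_2 = 7/(7/10 + 5) = 70/57.
x_3 = 7/(70/57 + 5) = 399/355.
x_4 = 7/(399/355 + 5) = 2485/2174.
x_5 = 7/(2485/2174 + 5) = 15218/13355.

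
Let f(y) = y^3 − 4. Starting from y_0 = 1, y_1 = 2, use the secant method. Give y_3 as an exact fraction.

f(1) = −3, f(2) = 4. y_2 = 2 − 4·(2 − 1)/(4 − (−3)) = 10/7.
f(2) = 4, f(10/7) = −372/343. y_3 = (10/7) − (−372/343)·((10/7) − 2)/((−372/343) − 4) = 169/109.

169/109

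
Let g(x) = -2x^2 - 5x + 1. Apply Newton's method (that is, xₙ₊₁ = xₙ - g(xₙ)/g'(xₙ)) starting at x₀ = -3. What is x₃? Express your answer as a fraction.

g'(x) = -4x - 5.
g(-3) = -2, g'(-3) = 7, so x₁ = (-3) - (-2)/7 = -19/7.
g(-19/7) = -8/49, g'(-19/7) = 41/7, so x₂ = (-19/7) - (-8/49)/(41/7) = -771/287.
g(-771/287) = -128/82369, g'(-771/287) = 1649/287, so x₃ = (-771/287) - (-128/82369)/(1649/287) = -1271251/473263.

-1271251/473263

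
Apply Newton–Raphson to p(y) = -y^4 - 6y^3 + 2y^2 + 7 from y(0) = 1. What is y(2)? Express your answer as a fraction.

p'(y) = -4y^3 - 18y^2 + 4y.
p(1) = 2, p'(1) = -18, so y(1) = 1 - 2/(-18) = 10/9.
p(10/9) = -1873/6561, p'(10/9) = -16960/729, so y(2) = (10/9) - (-1873/6561)/(-16960/729) = 55909/50880.

55909/50880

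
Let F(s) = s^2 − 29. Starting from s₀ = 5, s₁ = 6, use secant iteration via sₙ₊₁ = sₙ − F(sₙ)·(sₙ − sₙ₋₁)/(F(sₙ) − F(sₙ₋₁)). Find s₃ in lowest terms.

673/125

F(5) = −4, F(6) = 7. s₂ = 6 − 7·(6 − 5)/(7 − (−4)) = 59/11.
F(6) = 7, F(59/11) = −28/121. s₃ = (59/11) − (−28/121)·((59/11) − 6)/((−28/121) − 7) = 673/125.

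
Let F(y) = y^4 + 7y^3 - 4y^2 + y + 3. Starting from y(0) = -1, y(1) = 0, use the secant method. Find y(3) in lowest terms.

-3993/3449

F(-1) = -8, F(0) = 3. y(2) = 0 - 3·(0 - (-1))/(3 - (-8)) = -3/11.
F(0) = 3, F(-3/11) = 33576/14641. y(3) = (-3/11) - (33576/14641)·((-3/11) - 0)/((33576/14641) - 3) = -3993/3449.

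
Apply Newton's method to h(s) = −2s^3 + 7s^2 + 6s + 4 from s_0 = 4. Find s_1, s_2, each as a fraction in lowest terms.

s_1 = 74/17, s_2 = 70636/16405

h'(s) = −6s^2 + 14s + 6.
h(4) = 12, h'(4) = −34, so s_1 = 4 − 12/(−34) = 74/17.
h(74/17) = −10836/4913, h'(74/17) = −13510/289, so s_2 = (74/17) − (−10836/4913)/(−13510/289) = 70636/16405.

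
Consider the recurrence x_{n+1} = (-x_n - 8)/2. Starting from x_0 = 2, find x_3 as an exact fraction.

x_1 = (-2 - 8)/2 = -5.
x_2 = (-(-5) - 8)/2 = -3/2.
x_3 = (-(-3/2) - 8)/2 = -13/4.

-13/4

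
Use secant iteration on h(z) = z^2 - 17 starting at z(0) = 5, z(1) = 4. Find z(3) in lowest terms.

301/73

h(5) = 8, h(4) = -1. z(2) = 4 - (-1)·(4 - 5)/((-1) - 8) = 37/9.
h(4) = -1, h(37/9) = -8/81. z(3) = (37/9) - (-8/81)·((37/9) - 4)/((-8/81) - (-1)) = 301/73.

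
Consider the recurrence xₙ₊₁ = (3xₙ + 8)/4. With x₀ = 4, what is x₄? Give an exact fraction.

x₁ = (3·4 + 8)/4 = 5.
x₂ = (3·5 + 8)/4 = 23/4.
x₃ = (3·(23/4) + 8)/4 = 101/16.
x₄ = (3·(101/16) + 8)/4 = 431/64.

431/64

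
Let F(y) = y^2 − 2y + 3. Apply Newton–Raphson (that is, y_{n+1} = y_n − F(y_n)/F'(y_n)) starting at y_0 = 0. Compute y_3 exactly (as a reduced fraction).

39/56

F'(y) = 2y − 2.
F(0) = 3, F'(0) = −2, so y_1 = 0 − 3/(−2) = 3/2.
F(3/2) = 9/4, F'(3/2) = 1, so y_2 = (3/2) − (9/4)/1 = −3/4.
F(−3/4) = 81/16, F'(−3/4) = −7/2, so y_3 = (−3/4) − (81/16)/(−7/2) = 39/56.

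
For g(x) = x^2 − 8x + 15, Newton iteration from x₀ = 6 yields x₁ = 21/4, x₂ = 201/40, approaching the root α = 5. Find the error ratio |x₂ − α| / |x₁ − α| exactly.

1/10

x₁ − α = 21/4 − 5 = 1/4, so |x₁ − α| = 1/4.
x₂ − α = 201/40 − 5 = 1/40, so |x₂ − α| = 1/40.
Ratio = (1/40) / (1/4) = 1/10.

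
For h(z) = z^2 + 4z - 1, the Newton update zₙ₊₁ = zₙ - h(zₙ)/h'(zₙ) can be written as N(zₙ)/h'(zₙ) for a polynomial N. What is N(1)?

h'(z) = 2z + 4.
N(z) = z·h'(z) - h(z) = z·(2z + 4) - (z^2 + 4z - 1) = z^2 + 1.
N(1) = 2.

2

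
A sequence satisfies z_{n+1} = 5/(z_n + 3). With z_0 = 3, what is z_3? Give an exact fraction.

115/99

z_1 = 5/(3 + 3) = 5/6.
z_2 = 5/(5/6 + 3) = 30/23.
z_3 = 5/(30/23 + 3) = 115/99.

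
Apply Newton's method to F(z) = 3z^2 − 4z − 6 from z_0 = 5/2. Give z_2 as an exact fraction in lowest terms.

F'(z) = 6z − 4.
F(5/2) = 11/4, F'(5/2) = 11, so z_1 = (5/2) − (11/4)/11 = 9/4.
F(9/4) = 3/16, F'(9/4) = 19/2, so z_2 = (9/4) − (3/16)/(19/2) = 339/152.

339/152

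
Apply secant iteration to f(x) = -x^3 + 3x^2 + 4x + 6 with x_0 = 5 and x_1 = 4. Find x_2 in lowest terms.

f(5) = -24, f(4) = 6. x_2 = 4 - 6·(4 - 5)/(6 - (-24)) = 21/5.

21/5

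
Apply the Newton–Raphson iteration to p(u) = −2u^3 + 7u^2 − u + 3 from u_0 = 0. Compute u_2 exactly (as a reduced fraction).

p'(u) = −6u^2 + 14u − 1.
p(0) = 3, p'(0) = −1, so u_1 = 0 − 3/(−1) = 3.
p(3) = 9, p'(3) = −13, so u_2 = 3 − 9/(−13) = 48/13.

48/13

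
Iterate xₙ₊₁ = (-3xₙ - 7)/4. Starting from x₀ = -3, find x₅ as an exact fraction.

x₁ = (-3·(-3) - 7)/4 = 1/2.
x₂ = (-3·(1/2) - 7)/4 = -17/8.
x₃ = (-3·(-17/8) - 7)/4 = -5/32.
x₄ = (-3·(-5/32) - 7)/4 = -209/128.
x₅ = (-3·(-209/128) - 7)/4 = -269/512.

-269/512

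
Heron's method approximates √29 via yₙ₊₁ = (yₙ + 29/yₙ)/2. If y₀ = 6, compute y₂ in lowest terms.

8401/1560

y₁ = (6 + 29/6)/2 = 65/12.
y₂ = (65/12 + 29/(65/12))/2 = 8401/1560.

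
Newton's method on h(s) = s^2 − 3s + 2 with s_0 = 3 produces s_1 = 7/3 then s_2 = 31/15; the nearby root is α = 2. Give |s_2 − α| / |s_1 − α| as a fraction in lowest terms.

1/5

s_1 − α = 7/3 − 2 = 1/3, so |s_1 − α| = 1/3.
s_2 − α = 31/15 − 2 = 1/15, so |s_2 − α| = 1/15.
Ratio = (1/15) / (1/3) = 1/5.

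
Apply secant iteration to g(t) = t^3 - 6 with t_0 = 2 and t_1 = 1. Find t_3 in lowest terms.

g(2) = 2, g(1) = -5. t_2 = 1 - (-5)·(1 - 2)/((-5) - 2) = 12/7.
g(1) = -5, g(12/7) = -330/343. t_3 = (12/7) - (-330/343)·((12/7) - 1)/((-330/343) - (-5)) = 522/277.

522/277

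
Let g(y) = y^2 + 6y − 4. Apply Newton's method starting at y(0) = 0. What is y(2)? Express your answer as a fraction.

20/33

g'(y) = 2y + 6.
g(0) = −4, g'(0) = 6, so y(1) = 0 − (−4)/6 = 2/3.
g(2/3) = 4/9, g'(2/3) = 22/3, so y(2) = (2/3) − (4/9)/(22/3) = 20/33.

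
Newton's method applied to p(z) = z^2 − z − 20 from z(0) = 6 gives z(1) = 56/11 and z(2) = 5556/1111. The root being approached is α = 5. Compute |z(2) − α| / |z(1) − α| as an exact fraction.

z(1) − α = 56/11 − 5 = 1/11, so |z(1) − α| = 1/11.
z(2) − α = 5556/1111 − 5 = 1/1111, so |z(2) − α| = 1/1111.
Ratio = (1/1111) / (1/11) = 1/101.

1/101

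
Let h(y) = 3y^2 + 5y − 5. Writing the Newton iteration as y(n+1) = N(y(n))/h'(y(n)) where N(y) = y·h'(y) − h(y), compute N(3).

h'(y) = 6y + 5.
N(y) = y·h'(y) − h(y) = y·(6y + 5) − (3y^2 + 5y − 5) = 3y^2 + 5.
N(3) = 32.

32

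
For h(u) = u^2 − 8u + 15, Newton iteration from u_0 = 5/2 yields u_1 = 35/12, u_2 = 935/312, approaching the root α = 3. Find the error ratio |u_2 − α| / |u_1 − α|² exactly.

6/13

u_1 − α = 35/12 − 3 = −1/12, so |u_1 − α| = 1/12.
u_2 − α = 935/312 − 3 = −1/312, so |u_2 − α| = 1/312.
|u_1 − α|² = 1/144.
Ratio = (1/312) / (1/144) = 6/13.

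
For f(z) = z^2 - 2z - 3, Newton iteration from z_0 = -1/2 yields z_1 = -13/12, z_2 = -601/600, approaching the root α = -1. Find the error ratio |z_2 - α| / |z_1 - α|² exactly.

6/25

z_1 - α = -13/12 - (-1) = -13/12 + 1 = -1/12, so |z_1 - α| = 1/12.
z_2 - α = -601/600 - (-1) = -601/600 + 1 = -1/600, so |z_2 - α| = 1/600.
|z_1 - α|² = 1/144.
Ratio = (1/600) / (1/144) = 6/25.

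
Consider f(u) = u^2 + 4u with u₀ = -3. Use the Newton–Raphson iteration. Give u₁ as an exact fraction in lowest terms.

f'(u) = 2u + 4.
f(-3) = -3, f'(-3) = -2, so u₁ = (-3) - (-3)/(-2) = -9/2.

-9/2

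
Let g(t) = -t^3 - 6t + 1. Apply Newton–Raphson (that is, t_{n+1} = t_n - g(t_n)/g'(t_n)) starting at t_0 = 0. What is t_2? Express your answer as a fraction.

109/657

g'(t) = -3t^2 - 6.
g(0) = 1, g'(0) = -6, so t_1 = 0 - 1/(-6) = 1/6.
g(1/6) = -1/216, g'(1/6) = -73/12, so t_2 = (1/6) - (-1/216)/(-73/12) = 109/657.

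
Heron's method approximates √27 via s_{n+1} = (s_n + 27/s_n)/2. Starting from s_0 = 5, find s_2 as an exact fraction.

1351/260

s_1 = (5 + 27/5)/2 = 26/5.
s_2 = (26/5 + 27/(26/5))/2 = 1351/260.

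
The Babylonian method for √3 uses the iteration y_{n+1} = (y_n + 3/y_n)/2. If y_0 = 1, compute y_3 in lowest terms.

y_1 = (1 + 3/1)/2 = 2.
y_2 = (2 + 3/2)/2 = 7/4.
y_3 = (7/4 + 3/(7/4))/2 = 97/56.

97/56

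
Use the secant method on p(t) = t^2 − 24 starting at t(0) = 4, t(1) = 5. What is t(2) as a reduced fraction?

p(4) = −8, p(5) = 1. t(2) = 5 − 1·(5 − 4)/(1 − (−8)) = 44/9.

44/9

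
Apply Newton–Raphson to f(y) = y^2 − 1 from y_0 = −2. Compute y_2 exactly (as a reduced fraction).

−41/40

f'(y) = 2y.
f(−2) = 3, f'(−2) = −4, so y_1 = (−2) − 3/(−4) = −5/4.
f(−5/4) = 9/16, f'(−5/4) = −5/2, so y_2 = (−5/4) − (9/16)/(−5/2) = −41/40.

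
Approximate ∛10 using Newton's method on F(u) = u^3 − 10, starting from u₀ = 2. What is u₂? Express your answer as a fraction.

F'(u) = 3u^2.
F(2) = −2, F'(2) = 12, so u₁ = 2 − (−2)/12 = 13/6.
F(13/6) = 37/216, F'(13/6) = 169/12, so u₂ = (13/6) − (37/216)/(169/12) = 3277/1521.

3277/1521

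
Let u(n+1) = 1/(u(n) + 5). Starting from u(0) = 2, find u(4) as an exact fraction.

u(1) = 1/(2 + 5) = 1/7.
u(2) = 1/(1/7 + 5) = 7/36.
u(3) = 1/(7/36 + 5) = 36/187.
u(4) = 1/(36/187 + 5) = 187/971.

187/971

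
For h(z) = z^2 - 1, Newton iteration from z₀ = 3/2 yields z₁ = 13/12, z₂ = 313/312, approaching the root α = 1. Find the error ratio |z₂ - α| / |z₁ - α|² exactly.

6/13

z₁ - α = 13/12 - 1 = 1/12, so |z₁ - α| = 1/12.
z₂ - α = 313/312 - 1 = 1/312, so |z₂ - α| = 1/312.
|z₁ - α|² = 1/144.
Ratio = (1/312) / (1/144) = 6/13.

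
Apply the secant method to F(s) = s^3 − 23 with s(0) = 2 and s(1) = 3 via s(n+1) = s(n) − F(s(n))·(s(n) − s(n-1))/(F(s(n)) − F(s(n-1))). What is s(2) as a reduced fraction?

F(2) = −15, F(3) = 4. s(2) = 3 − 4·(3 − 2)/(4 − (−15)) = 53/19.

53/19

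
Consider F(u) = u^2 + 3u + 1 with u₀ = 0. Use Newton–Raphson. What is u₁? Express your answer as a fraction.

-1/3

F'(u) = 2u + 3.
F(0) = 1, F'(0) = 3, so u₁ = 0 - 1/3 = -1/3.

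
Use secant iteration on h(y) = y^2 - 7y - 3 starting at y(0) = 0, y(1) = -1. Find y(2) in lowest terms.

h(0) = -3, h(-1) = 5. y(2) = (-1) - 5·((-1) - 0)/(5 - (-3)) = -3/8.

-3/8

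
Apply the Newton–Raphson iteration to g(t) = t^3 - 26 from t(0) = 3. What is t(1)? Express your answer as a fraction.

g'(t) = 3t^2.
g(3) = 1, g'(3) = 27, so t(1) = 3 - 1/27 = 80/27.

80/27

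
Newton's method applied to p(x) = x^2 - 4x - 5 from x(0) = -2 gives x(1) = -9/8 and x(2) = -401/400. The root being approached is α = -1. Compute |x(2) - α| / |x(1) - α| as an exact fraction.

x(1) - α = -9/8 - (-1) = -9/8 + 1 = -1/8, so |x(1) - α| = 1/8.
x(2) - α = -401/400 - (-1) = -401/400 + 1 = -1/400, so |x(2) - α| = 1/400.
Ratio = (1/400) / (1/8) = 1/50.

1/50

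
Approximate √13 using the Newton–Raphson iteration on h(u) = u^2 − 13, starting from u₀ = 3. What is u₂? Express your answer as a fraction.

119/33

h'(u) = 2u.
h(3) = −4, h'(3) = 6, so u₁ = 3 − (−4)/6 = 11/3.
h(11/3) = 4/9, h'(11/3) = 22/3, so u₂ = (11/3) − (4/9)/(22/3) = 119/33.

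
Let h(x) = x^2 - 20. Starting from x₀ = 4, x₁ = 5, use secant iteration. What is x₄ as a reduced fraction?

h(4) = -4, h(5) = 5. x₂ = 5 - 5·(5 - 4)/(5 - (-4)) = 40/9.
h(5) = 5, h(40/9) = -20/81. x₃ = (40/9) - (-20/81)·((40/9) - 5)/((-20/81) - 5) = 76/17.
h(40/9) = -20/81, h(76/17) = -4/289. x₄ = (76/17) - (-4/289)·((76/17) - (40/9))/((-4/289) - (-20/81)) = 1525/341.

1525/341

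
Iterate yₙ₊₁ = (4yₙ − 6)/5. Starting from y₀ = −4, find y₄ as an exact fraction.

−3238/625

y₁ = (4·(−4) − 6)/5 = −22/5.
y₂ = (4·(−22/5) − 6)/5 = −118/25.
y₃ = (4·(−118/25) − 6)/5 = −622/125.
y₄ = (4·(−622/125) − 6)/5 = −3238/625.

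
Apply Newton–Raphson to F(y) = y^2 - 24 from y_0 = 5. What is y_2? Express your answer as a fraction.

4801/980

F'(y) = 2y.
F(5) = 1, F'(5) = 10, so y_1 = 5 - 1/10 = 49/10.
F(49/10) = 1/100, F'(49/10) = 49/5, so y_2 = (49/10) - (1/100)/(49/5) = 4801/980.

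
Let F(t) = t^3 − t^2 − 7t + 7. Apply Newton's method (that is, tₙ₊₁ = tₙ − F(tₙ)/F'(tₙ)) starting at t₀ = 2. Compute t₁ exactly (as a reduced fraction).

F'(t) = 3t^2 − 2t − 7.
F(2) = −3, F'(2) = 1, so t₁ = 2 − (−3)/1 = 5.

5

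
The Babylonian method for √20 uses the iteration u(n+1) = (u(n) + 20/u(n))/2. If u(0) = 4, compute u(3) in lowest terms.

u(1) = (4 + 20/4)/2 = 9/2.
u(2) = (9/2 + 20/(9/2))/2 = 161/36.
u(3) = (161/36 + 20/(161/36))/2 = 51841/11592.

51841/11592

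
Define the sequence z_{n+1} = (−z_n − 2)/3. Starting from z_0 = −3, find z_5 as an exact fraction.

−119/243

z_1 = (−(−3) − 2)/3 = 1/3.
z_2 = (−(1/3) − 2)/3 = −7/9.
z_3 = (−(−7/9) − 2)/3 = −11/27.
z_4 = (−(−11/27) − 2)/3 = −43/81.
z_5 = (−(−43/81) − 2)/3 = −119/243.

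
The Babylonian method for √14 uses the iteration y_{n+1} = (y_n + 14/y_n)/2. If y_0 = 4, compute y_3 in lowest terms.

y_1 = (4 + 14/4)/2 = 15/4.
y_2 = (15/4 + 14/(15/4))/2 = 449/120.
y_3 = (449/120 + 14/(449/120))/2 = 403201/107760.

403201/107760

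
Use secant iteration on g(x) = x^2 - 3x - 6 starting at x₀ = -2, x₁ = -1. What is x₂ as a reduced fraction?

-4/3

g(-2) = 4, g(-1) = -2. x₂ = (-1) - (-2)·((-1) - (-2))/((-2) - 4) = -4/3.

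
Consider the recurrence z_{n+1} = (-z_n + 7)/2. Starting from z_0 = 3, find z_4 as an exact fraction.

z_1 = (-3 + 7)/2 = 2.
z_2 = (-2 + 7)/2 = 5/2.
z_3 = (-(5/2) + 7)/2 = 9/4.
z_4 = (-(9/4) + 7)/2 = 19/8.

19/8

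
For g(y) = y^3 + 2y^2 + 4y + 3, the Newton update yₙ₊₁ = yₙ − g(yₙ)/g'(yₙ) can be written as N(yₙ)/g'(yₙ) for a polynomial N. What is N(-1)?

g'(y) = 3y^2 + 4y + 4.
N(y) = y·g'(y) − g(y) = y·(3y^2 + 4y + 4) − (y^3 + 2y^2 + 4y + 3) = 2y^3 + 2y^2 − 3.
N(-1) = −3.

−3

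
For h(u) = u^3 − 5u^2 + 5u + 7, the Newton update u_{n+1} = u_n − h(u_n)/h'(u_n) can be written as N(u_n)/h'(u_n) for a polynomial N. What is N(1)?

h'(u) = 3u^2 − 10u + 5.
N(u) = u·h'(u) − h(u) = u·(3u^2 − 10u + 5) − (u^3 − 5u^2 + 5u + 7) = 2u^3 − 5u^2 − 7.
N(1) = −10.

−10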